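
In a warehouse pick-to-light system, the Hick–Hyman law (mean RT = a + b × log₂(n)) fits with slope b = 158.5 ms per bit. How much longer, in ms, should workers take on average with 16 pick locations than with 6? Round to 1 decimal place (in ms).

Only the slope matters, since a is common to both: ΔRT = b·log₂(n₂/n₁).
log₂(16) − log₂(6) = 4 − 2.5850 = 1.4150.
ΔRT = 158.5 × 1.4150 = 224.283 ms.

224.3 ms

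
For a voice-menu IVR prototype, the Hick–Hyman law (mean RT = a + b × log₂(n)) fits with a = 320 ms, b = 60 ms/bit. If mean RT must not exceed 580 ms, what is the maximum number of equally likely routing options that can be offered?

Set 320 + 60·log₂ n ≤ 580 → log₂ n ≤ (580 − 320)/60 = 4.3333.
So n ≤ 2^4.3333 = 20.159; the largest integer n is 20.

20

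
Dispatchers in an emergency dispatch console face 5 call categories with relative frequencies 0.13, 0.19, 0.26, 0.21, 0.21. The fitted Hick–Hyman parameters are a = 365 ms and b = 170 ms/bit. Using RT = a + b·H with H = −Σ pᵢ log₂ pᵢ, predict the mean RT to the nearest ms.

754 ms

H = 0.13·log₂(1/0.13) + 0.19·log₂(1/0.19) + 0.26·log₂(1/0.26) + 0.21·log₂(1/0.21) + 0.21·log₂(1/0.21) = 2.2888 bits.
RT = 365 + 170 × 2.2888 = 754.10 ms.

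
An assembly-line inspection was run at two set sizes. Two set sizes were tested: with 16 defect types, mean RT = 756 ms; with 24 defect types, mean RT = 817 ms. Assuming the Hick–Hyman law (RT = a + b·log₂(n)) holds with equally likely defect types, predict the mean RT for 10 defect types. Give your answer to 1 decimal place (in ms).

685.3 ms

Fit slope and intercept:
  b = (817 − 756) / (log₂ 24 − log₂ 16) = 61 / (4.5850 − 4) = 104.280 ms/bit
  a = 756 − 104.280 × 4 = 338.879 ms
Then RT(10) = 338.879 + 104.280 × log₂ 10 = 338.879 + 104.280 × 3.3219 ≈ 685.291 ms.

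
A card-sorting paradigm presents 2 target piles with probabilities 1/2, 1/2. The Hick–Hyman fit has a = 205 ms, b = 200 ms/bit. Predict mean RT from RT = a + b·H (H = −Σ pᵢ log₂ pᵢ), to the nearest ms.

405 ms

Each term −pᵢ log₂ pᵢ: 0.5·1 + 0.5·1; summed, H = 1.000 bits.
Mean RT = a + bH = 205 + 200·1.000 = 405.00 ms.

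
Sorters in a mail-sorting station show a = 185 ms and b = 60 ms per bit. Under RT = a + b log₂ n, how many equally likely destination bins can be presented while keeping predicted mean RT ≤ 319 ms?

4

60·log₂ n ≤ 319 − 185 = 134, giving log₂ n ≤ 2.2333 and n ≤ 4.702. The largest whole number is 4.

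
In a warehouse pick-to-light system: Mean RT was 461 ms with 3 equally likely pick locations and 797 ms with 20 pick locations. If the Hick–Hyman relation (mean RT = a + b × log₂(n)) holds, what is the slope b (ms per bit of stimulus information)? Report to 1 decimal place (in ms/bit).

b = (RT₂ − RT₁)/(log₂ n₂ − log₂ n₁) = (797 − 461)/(4.3219 − 1.5850) = 122.764 ms/bit.

122.8 ms/bit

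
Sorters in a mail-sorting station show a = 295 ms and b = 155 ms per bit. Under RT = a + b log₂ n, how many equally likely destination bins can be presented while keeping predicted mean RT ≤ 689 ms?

5

Set 295 + 155·log₂ n ≤ 689 → log₂ n ≤ (689 − 295)/155 = 2.5419.
So n ≤ 2^2.5419 = 5.824; the largest integer n is 5.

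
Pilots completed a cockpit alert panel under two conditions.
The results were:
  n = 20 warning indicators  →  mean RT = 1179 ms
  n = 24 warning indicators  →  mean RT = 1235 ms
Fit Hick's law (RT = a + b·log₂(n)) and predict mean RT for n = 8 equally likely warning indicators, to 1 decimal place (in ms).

897.6 ms

With log₂ n on the abscissa the relation is linear; from the two conditions:
  b = (1235 − 1179) / (log₂ 24 − log₂ 20) = 56 / (4.5850 − 4.3219) = 212.900 ms/bit
  a = 1179 − 212.900 × 4.3219 = 258.862 ms
Then RT(8) = 258.862 + 212.900 × log₂ 8 = 258.862 + 212.900 × 3 ≈ 897.562 ms.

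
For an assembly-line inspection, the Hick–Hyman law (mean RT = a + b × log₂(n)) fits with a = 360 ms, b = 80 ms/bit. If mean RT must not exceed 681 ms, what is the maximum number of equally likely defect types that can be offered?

80·log₂ n ≤ 681 − 360 = 321, giving log₂ n ≤ 4.0125 and n ≤ 16.139. The largest whole number is 16.

16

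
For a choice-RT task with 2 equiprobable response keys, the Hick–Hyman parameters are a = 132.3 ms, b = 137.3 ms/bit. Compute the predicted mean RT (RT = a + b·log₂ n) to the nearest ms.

log₂(2) = 1 bits, so RT = 132.3 + 137.3 × 1 ≈ 269.600 ms.

270 ms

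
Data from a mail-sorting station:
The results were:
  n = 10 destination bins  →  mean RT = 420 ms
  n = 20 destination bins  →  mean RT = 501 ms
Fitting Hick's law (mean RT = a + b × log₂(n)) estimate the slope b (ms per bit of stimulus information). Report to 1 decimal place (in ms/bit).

The slope on a log₂ axis is (501 − 420) / (4.3219 − 3.3219) = 81.000 ms/bit.

81.0 ms/bit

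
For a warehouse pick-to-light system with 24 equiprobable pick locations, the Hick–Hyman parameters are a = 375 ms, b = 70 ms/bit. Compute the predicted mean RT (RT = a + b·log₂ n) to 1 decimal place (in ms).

log₂(24) = 4.5850 bits, so RT = 375 + 70 × 4.5850 ≈ 695.947 ms.

695.9 ms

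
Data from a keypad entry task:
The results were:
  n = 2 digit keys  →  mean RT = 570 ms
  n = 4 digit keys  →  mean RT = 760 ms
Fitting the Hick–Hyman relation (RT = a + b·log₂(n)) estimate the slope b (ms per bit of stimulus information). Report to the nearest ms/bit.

190 ms/bit

The slope on a log₂ axis is (760 − 570) / (2 − 1) = 190 ms/bit.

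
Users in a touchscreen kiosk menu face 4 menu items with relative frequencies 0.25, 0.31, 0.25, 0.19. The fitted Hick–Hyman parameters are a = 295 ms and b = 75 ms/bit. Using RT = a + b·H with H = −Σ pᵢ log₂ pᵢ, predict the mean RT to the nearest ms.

443 ms

H = 0.25·log₂(1/0.25) + 0.31·log₂(1/0.31) + 0.25·log₂(1/0.25) + 0.19·log₂(1/0.19) = 1.9790 bits.
RT = 295 + 75 × 1.9790 = 443.43 ms.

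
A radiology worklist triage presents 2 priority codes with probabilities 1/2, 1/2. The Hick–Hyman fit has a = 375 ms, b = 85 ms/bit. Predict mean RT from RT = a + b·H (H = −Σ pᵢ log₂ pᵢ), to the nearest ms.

Each term −pᵢ log₂ pᵢ: 0.5·1 + 0.5·1; summed, H = 1.000 bits.
Mean RT = a + bH = 375 + 85·1.000 = 460.00 ms.

460 ms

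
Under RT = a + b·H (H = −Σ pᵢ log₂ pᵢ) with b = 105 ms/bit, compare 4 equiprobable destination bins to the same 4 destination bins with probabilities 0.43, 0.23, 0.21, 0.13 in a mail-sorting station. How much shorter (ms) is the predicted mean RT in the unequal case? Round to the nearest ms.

Equiprobable entropy H₀ = log₂ 4 = 2.0000 bits.
Skewed entropy H = −Σ pᵢ log₂ pᵢ = 1.8667 bits.
ΔRT = b·(H₀ − H) = 105 × 0.1333 = 14.00 ms.

14 ms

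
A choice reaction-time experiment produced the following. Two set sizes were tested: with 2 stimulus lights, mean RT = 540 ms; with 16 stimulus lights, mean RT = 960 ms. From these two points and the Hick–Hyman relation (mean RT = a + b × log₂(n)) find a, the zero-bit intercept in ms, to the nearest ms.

b = (RT₂ − RT₁)/(log₂ n₂ − log₂ n₁) = (960 − 540)/(4 − 1) = 140 ms/bit.
a = RT₁ − b·log₂ n₁ = 540 − 140 × 1 = 400.000 ms.

400 ms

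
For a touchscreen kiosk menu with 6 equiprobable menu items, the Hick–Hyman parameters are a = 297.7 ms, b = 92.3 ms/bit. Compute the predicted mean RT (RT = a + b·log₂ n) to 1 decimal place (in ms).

log₂(6) = 2.5850 bits, so RT = 297.7 + 92.3 × 2.5850 ≈ 536.292 ms.

536.3 ms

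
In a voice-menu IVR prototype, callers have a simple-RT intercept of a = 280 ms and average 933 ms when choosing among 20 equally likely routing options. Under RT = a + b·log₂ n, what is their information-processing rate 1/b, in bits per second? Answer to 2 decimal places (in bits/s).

6.62 bits/s

b = (933 − 280)/log₂ 20 = 653/4.3219 = 151.090 ms per bit = 0.15109 s/bit; the reciprocal is 6.619 bits/s.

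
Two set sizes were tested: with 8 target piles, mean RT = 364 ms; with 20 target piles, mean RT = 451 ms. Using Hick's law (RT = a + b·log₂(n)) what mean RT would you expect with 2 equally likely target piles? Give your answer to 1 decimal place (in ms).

RT is linear in log₂ n, so two points fix the line:
  b = (451 − 364) / (log₂ 20 − log₂ 8) = 87 / (4.3219 − 3) = 65.813 ms/bit
  a = 364 − 65.813 × 3 = 166.561 ms
Then RT(2) = 166.561 + 65.813 × log₂ 2 = 166.561 + 65.813 × 1 ≈ 232.374 ms.

232.4 ms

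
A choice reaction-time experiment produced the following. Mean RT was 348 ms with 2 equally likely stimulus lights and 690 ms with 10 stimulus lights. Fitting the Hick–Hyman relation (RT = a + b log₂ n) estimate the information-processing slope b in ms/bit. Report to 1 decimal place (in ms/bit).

147.3 ms/bit

Slope: b = (690 − 348) / (log₂ 10 − log₂ 2) = 342/2.3219 = 147.291 ms/bit.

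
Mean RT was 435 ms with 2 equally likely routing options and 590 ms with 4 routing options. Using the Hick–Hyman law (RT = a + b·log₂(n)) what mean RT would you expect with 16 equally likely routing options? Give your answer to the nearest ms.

900 ms

RT is linear in log₂ n, so two points fix the line:
  b = (590 − 435) / (log₂ 4 − log₂ 2) = 155 / (2 − 1) = 155 ms/bit
  a = 435 − 155 × 1 = 280 ms
Then RT(16) = 280 + 155 × log₂ 16 = 280 + 155 × 4 ≈ 900.000 ms.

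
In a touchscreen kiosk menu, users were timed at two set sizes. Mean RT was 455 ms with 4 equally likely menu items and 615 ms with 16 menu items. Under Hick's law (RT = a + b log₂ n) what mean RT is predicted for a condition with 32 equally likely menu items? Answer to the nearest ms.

Fit slope and intercept:
  b = (615 − 455) / (log₂ 16 − log₂ 4) = 160 / (4 − 2) = 80 ms/bit
  a = 455 − 80 × 2 = 295 ms
Then RT(32) = 295 + 80 × log₂ 32 = 295 + 80 × 5 ≈ 695.000 ms.

695 ms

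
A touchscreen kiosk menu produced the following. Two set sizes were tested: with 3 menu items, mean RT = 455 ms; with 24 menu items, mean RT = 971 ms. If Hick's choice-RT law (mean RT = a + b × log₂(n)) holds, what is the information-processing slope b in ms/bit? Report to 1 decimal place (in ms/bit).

Slope: b = (971 − 455) / (log₂ 24 − log₂ 3) = 516/3.0000 = 172.000 ms/bit.

172.0 ms/bit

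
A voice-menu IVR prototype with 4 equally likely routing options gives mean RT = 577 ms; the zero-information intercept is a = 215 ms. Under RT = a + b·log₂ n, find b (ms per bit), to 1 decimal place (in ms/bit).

181.0 ms/bit

4 alternatives carry log₂ 4 = 2 bits; the choice cost is 577 − 215 = 362 ms, so b = 362/2 = 181.000 ms/bit.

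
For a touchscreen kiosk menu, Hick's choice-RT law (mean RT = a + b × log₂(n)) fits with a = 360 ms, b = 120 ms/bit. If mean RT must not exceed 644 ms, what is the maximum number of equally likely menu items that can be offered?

120·log₂ n ≤ 644 − 360 = 284, giving log₂ n ≤ 2.3667 and n ≤ 5.157. The largest whole number is 5.

5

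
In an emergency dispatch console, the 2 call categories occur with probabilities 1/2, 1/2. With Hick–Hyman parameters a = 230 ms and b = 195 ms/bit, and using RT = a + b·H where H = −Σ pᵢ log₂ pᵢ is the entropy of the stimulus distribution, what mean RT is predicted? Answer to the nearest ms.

Each term −pᵢ log₂ pᵢ: 0.5·1 + 0.5·1; summed, H = 1.000 bits.
Mean RT = a + bH = 230 + 195·1.000 = 425.00 ms.

425 ms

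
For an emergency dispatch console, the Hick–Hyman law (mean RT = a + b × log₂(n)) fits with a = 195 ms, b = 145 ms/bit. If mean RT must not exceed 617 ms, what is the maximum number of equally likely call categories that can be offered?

Information budget: (617 − 195)/145 = 2.9103 bits, so n ≤ 2^2.9103 = 7.518 → at most 7.

7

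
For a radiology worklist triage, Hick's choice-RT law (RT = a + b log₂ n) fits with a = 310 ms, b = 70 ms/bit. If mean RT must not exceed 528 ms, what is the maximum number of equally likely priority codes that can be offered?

8

70·log₂ n ≤ 528 − 310 = 218, giving log₂ n ≤ 3.1143 and n ≤ 8.660. The largest whole number is 8.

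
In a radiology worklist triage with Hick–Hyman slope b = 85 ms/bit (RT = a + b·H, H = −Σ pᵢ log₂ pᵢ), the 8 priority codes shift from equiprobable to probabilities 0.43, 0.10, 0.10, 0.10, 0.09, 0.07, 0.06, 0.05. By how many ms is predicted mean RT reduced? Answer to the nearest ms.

37 ms

Equiprobable entropy H₀ = log₂ 8 = 3.0000 bits.
Skewed entropy H = −Σ pᵢ log₂ pᵢ = 2.5610 bits.
ΔRT = b·(H₀ − H) = 85 × 0.4390 = 37.32 ms.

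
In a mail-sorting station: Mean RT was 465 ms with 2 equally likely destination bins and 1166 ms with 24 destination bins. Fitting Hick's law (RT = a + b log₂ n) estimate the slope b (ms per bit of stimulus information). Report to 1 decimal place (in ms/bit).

195.5 ms/bit

The slope on a log₂ axis is (1166 − 465) / (4.5850 − 1) = 195.539 ms/bit.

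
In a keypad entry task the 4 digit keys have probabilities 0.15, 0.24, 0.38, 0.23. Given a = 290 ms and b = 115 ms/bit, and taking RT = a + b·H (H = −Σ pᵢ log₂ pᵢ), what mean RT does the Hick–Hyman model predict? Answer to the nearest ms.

H = 0.15·log₂(1/0.15) + 0.24·log₂(1/0.24) + 0.38·log₂(1/0.38) + 0.23·log₂(1/0.23) = 1.9228 bits.
RT = 290 + 115 × 1.9228 = 511.12 ms.

511 ms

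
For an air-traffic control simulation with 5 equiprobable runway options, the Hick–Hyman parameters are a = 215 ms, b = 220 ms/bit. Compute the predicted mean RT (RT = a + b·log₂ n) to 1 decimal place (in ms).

log₂(5) = 2.3219 bits, so RT = 215 + 220 × 2.3219 ≈ 725.824 ms.

725.8 ms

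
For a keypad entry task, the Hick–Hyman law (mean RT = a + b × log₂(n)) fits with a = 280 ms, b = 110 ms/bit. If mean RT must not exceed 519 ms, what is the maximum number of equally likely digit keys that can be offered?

4

Information budget: (519 − 280)/110 = 2.1727 bits, so n ≤ 2^2.1727 = 4.509 → at most 4.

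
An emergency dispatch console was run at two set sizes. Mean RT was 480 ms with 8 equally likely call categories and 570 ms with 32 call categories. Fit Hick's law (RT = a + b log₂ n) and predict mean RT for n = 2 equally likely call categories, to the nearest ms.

390 ms

RT is linear in log₂ n, so two points fix the line:
  b = (570 − 480) / (log₂ 32 − log₂ 8) = 90 / (5 − 3) = 45 ms/bit
  a = 480 − 45 × 3 = 345 ms
Then RT(2) = 345 + 45 × log₂ 2 = 345 + 45 × 1 ≈ 390.000 ms.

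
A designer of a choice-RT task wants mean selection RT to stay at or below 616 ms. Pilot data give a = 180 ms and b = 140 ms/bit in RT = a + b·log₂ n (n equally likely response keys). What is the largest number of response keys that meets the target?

8

Information budget: (616 − 180)/140 = 3.1143 bits, so n ≤ 2^3.1143 = 8.660 → at most 8.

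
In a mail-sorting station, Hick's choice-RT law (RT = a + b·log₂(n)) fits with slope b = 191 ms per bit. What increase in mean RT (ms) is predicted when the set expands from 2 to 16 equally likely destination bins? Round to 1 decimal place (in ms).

573.0 ms

ΔRT = (a + b log₂ n₂) − (a + b log₂ n₁) = b·(log₂ n₂ − log₂ n₁).
log₂(16) − log₂(2) = log₂(16/2) = log₂(8) = 3.
ΔRT = 191 × 3.0000 = 573.000 ms.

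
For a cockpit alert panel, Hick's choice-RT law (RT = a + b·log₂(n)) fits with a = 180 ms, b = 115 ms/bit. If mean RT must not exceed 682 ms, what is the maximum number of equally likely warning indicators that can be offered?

115·log₂ n ≤ 682 − 180 = 502, giving log₂ n ≤ 4.3652 and n ≤ 20.609. The largest whole number is 20.

20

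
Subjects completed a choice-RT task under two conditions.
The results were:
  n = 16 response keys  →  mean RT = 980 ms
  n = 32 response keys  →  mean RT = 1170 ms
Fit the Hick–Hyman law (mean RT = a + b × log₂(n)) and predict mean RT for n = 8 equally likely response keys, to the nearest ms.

790 ms

Solve the two-equation system in a and b:
  b = (1170 − 980) / (log₂ 32 − log₂ 16) = 190 / (5 − 4) = 190 ms/bit
  a = 980 − 190 × 4 = 220 ms
Then RT(8) = 220 + 190 × log₂ 8 = 220 + 190 × 3 ≈ 790.000 ms.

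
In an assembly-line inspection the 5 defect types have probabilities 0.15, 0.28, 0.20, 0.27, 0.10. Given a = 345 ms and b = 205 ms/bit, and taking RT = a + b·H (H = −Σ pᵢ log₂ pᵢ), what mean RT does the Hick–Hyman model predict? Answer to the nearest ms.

802 ms

H = 0.15·log₂(1/0.15) + 0.28·log₂(1/0.28) + 0.20·log₂(1/0.20) + 0.27·log₂(1/0.27) + 0.10·log₂(1/0.10) = 2.2314 bits.
RT = 345 + 205 × 2.2314 = 802.43 ms.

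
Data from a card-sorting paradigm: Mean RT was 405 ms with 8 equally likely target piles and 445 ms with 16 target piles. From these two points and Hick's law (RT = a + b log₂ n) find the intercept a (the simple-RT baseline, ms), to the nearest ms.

285 ms

b = (RT₂ − RT₁)/(log₂ n₂ − log₂ n₁) = (445 − 405)/(4 − 3) = 40 ms/bit.
a = RT₁ − b·log₂ n₁ = 405 − 40 × 3 = 285.000 ms.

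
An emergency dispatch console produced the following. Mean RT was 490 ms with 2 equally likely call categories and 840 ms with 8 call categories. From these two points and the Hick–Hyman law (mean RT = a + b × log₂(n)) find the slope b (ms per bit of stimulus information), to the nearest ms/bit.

The slope on a log₂ axis is (840 − 490) / (3 − 1) = 175 ms/bit.

175 ms/bit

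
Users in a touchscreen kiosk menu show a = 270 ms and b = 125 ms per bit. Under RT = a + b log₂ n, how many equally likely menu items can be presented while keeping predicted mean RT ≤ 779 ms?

16

Information budget: (779 − 270)/125 = 4.0720 bits, so n ≤ 2^4.0720 = 16.819 → at most 16.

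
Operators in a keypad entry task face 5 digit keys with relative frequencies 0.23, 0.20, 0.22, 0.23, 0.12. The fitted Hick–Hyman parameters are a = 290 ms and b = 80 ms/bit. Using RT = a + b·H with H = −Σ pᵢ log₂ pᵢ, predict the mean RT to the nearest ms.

H = 0.23·log₂(1/0.23) + 0.20·log₂(1/0.20) + 0.22·log₂(1/0.22) + 0.23·log₂(1/0.23) + 0.12·log₂(1/0.12) = 2.2874 bits.
RT = 290 + 80 × 2.2874 = 472.99 ms.

473 ms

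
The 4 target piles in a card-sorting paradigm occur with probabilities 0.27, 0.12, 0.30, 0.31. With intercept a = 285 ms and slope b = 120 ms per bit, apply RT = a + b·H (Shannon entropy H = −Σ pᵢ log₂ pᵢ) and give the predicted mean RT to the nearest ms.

516 ms

H = 0.27·log₂(1/0.27) + 0.12·log₂(1/0.12) + 0.30·log₂(1/0.30) + 0.31·log₂(1/0.31) = 1.9220 bits.
RT = 285 + 120 × 1.9220 = 515.64 ms.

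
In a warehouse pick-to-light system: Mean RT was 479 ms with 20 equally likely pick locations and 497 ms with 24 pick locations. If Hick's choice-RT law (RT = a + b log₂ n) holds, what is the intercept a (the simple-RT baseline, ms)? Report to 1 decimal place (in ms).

183.2 ms

Slope: b = (497 − 479) / (log₂ 24 − log₂ 20) = 18/0.2630 = 68.432 ms/bit.
a = RT₁ − b·log₂ n₁ = 479 − 68.432 × 4.3219 = 183.241 ms.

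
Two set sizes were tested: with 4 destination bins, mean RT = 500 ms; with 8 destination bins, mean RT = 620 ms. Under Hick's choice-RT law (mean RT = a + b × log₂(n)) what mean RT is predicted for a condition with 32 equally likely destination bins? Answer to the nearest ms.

Fit slope and intercept:
  b = (620 − 500) / (log₂ 8 − log₂ 4) = 120 / (3 − 2) = 120 ms/bit
  a = 500 − 120 × 2 = 260 ms
Then RT(32) = 260 + 120 × log₂ 32 = 260 + 120 × 5 ≈ 860.000 ms.

860 ms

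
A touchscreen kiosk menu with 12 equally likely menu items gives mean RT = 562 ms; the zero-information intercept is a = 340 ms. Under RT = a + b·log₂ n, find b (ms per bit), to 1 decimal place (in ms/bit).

61.9 ms/bit

b = (562 − 340) / log₂(12) = 222 / 3.5850 = 61.925 ms/bit.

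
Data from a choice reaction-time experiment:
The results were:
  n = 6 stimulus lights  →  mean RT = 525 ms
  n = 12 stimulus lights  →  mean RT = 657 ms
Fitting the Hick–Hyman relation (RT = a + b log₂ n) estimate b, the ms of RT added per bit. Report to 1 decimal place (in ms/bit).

132.0 ms/bit

The slope on a log₂ axis is (657 − 525) / (3.5850 − 2.5850) = 132.000 ms/bit.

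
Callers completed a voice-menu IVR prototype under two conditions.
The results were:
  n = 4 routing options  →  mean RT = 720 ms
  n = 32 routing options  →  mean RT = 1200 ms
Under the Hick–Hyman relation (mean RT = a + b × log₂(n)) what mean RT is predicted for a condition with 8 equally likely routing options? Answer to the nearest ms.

Fit slope and intercept:
  b = (1200 − 720) / (log₂ 32 − log₂ 4) = 480 / (5 − 2) = 160 ms/bit
  a = 720 − 160 × 2 = 400 ms
Then RT(8) = 400 + 160 × log₂ 8 = 400 + 160 × 3 ≈ 880.000 ms.

880 ms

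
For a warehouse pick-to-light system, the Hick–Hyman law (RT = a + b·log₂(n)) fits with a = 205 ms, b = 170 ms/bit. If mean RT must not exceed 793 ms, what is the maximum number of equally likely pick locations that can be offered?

10

Information budget: (793 − 205)/170 = 3.4588 bits, so n ≤ 2^3.4588 = 10.995 → at most 10.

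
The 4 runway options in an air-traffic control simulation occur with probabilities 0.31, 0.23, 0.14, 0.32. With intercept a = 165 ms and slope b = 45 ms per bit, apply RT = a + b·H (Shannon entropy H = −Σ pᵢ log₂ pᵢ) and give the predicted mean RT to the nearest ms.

Entropy contributions −pᵢ log₂ pᵢ: 0.5238, 0.4877, 0.3971, 0.5260; sum H = 1.9346 bits.
RT = a + bH = 165 + 45·1.9346 = 252.06 ms.

252 ms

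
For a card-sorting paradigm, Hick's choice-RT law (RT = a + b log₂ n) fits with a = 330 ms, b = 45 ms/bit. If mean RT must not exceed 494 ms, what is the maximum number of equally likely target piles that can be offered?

45·log₂ n ≤ 494 − 330 = 164, giving log₂ n ≤ 3.6444 and n ≤ 12.505. The largest whole number is 12.

12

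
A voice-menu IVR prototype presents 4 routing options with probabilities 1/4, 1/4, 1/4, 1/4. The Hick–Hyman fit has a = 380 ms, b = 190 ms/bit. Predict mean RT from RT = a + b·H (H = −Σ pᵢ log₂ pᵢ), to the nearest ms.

Each term −pᵢ log₂ pᵢ: 0.25·2 + 0.25·2 + 0.25·2 + 0.25·2; summed, H = 2.000 bits.
Mean RT = a + bH = 380 + 190·2.000 = 760.00 ms.

760 ms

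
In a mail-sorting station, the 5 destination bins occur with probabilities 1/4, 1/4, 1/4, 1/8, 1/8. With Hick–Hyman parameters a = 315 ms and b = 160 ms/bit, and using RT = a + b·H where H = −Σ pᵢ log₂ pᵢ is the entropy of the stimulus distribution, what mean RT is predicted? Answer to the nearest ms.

675 ms

Each term −pᵢ log₂ pᵢ: 0.25·2 + 0.25·2 + 0.25·2 + 0.125·3 + 0.125·3; summed, H = 2.250 bits.
Mean RT = a + bH = 315 + 160·2.250 = 675.00 ms.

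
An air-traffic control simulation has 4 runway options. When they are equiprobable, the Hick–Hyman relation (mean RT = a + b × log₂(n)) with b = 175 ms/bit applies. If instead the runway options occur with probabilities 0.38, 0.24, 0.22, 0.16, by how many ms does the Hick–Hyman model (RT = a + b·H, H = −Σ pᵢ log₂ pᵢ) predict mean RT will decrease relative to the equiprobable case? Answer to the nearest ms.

The RT saving is b·ΔH. Equiprobable H₀ = log₂(4) = 2.0000 bits; with the given probabilities H = 1.9282 bits.
b·(H₀ − H) = 175 × (2.0000 − 1.9282) = 12.57 ms.

13 ms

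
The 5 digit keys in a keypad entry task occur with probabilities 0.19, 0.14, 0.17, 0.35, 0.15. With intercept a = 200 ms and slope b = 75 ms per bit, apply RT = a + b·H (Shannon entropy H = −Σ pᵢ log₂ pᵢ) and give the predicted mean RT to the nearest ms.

367 ms

Entropy contributions −pᵢ log₂ pᵢ: 0.4552, 0.3971, 0.4346, 0.5301, 0.4105; sum H = 2.2276 bits.
RT = a + bH = 200 + 75·2.2276 = 367.07 ms.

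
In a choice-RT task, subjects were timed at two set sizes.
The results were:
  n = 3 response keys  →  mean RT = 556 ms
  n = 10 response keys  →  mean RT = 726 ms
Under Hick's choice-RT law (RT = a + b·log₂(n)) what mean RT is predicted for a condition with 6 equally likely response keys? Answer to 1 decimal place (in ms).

653.9 ms

Solve the two-equation system in a and b:
  b = (726 − 556) / (log₂ 10 − log₂ 3) = 170 / (3.3219 − 1.5850) = 97.872 ms/bit
  a = 556 − 97.872 × 1.5850 = 400.877 ms
Then RT(6) = 400.877 + 97.872 × log₂ 6 = 400.877 + 97.872 × 2.5850 ≈ 653.872 ms.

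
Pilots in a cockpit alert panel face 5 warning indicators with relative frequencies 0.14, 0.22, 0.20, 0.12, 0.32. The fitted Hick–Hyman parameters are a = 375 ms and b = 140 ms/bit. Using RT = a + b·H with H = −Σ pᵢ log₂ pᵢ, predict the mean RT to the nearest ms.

688 ms

H = 0.14·log₂(1/0.14) + 0.22·log₂(1/0.22) + 0.20·log₂(1/0.20) + 0.12·log₂(1/0.12) + 0.32·log₂(1/0.32) = 2.2352 bits.
RT = 375 + 140 × 2.2352 = 687.92 ms.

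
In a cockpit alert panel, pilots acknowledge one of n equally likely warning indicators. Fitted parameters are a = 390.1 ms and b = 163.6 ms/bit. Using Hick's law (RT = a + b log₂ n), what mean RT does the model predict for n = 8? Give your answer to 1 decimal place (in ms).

880.9 ms

log₂(8) = 3 bits, so RT = 390.1 + 163.6 × 3 ≈ 880.900 ms.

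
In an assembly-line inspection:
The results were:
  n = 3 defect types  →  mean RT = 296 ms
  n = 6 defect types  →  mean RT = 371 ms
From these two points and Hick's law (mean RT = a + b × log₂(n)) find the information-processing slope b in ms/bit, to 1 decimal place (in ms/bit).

The slope on a log₂ axis is (371 − 296) / (2.5850 − 1.5850) = 75.000 ms/bit.

75.0 ms/bit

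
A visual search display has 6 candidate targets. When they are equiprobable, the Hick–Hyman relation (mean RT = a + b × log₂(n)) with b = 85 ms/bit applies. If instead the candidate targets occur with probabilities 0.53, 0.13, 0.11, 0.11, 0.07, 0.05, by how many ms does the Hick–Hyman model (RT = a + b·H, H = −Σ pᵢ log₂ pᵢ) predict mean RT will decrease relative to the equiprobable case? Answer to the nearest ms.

45 ms

Equiprobable entropy H₀ = log₂ 6 = 2.5850 bits.
Skewed entropy H = −Σ pᵢ log₂ pᵢ = 2.0533 bits.
ΔRT = b·(H₀ − H) = 85 × 0.5316 = 45.19 ms.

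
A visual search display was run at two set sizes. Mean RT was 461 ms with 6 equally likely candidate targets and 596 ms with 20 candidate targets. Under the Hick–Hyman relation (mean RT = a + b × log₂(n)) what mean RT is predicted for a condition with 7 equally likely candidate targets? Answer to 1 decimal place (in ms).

RT is linear in log₂ n, so two points fix the line:
  b = (596 − 461) / (log₂ 20 − log₂ 6) = 135 / (4.3219 − 2.5850) = 77.722 ms/bit
  a = 461 − 77.722 × 2.5850 = 260.092 ms
Then RT(7) = 260.092 + 77.722 × log₂ 7 = 260.092 + 77.722 × 2.8074 ≈ 478.285 ms.

478.3 ms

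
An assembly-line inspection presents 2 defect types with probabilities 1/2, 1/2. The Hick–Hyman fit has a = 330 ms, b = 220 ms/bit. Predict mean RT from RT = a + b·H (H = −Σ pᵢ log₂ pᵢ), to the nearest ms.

550 ms

H = −Σ pᵢ log₂ pᵢ = 0.5·1 + 0.5·1 = 1.000 bits.
RT = 330 + 220 × 1.000 = 550.00 ms.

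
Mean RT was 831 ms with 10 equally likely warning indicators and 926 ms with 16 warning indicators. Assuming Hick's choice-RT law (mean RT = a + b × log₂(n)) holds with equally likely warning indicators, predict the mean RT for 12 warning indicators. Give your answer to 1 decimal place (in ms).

RT is linear in log₂ n, so two points fix the line:
  b = (926 − 831) / (log₂ 16 − log₂ 10) = 95 / (4 − 3.3219) = 140.103 ms/bit
  a = 831 − 140.103 × 3.3219 = 365.587 ms
Then RT(12) = 365.587 + 140.103 × log₂ 12 = 365.587 + 140.103 × 3.5850 ≈ 867.852 ms.

867.9 ms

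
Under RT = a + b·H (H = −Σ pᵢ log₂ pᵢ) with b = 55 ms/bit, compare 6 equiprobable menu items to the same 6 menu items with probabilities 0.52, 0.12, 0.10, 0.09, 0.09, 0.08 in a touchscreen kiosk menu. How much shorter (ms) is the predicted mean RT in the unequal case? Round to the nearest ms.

26 ms

Equiprobable entropy H₀ = log₂ 6 = 2.5850 bits.
Skewed entropy H = −Σ pᵢ log₂ pᵢ = 2.1067 bits.
ΔRT = b·(H₀ − H) = 55 × 0.4783 = 26.31 ms.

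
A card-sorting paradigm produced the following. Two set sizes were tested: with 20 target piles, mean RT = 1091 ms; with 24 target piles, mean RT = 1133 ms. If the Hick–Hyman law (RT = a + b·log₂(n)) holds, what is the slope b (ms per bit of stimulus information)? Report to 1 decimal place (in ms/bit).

b = (RT₂ − RT₁)/(log₂ n₂ − log₂ n₁) = (1133 − 1091)/(4.5850 − 4.3219) = 159.675 ms/bit.

159.7 ms/bit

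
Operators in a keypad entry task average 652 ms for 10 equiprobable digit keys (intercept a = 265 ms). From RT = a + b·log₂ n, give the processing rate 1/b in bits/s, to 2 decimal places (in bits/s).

Choice component = 652 − 265 = 387 ms over log₂(10) = 3.3219 bits.
b = 387 / 3.3219 = 116.499 ms/bit, so 1/b = 8.584 bits/s.

8.58 bits/s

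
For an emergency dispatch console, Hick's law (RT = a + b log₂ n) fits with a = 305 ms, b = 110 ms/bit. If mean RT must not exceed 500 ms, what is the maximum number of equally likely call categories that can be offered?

3

Set 305 + 110·log₂ n ≤ 500 → log₂ n ≤ (500 − 305)/110 = 1.7727.
So n ≤ 2^1.7727 = 3.417; the largest integer n is 3.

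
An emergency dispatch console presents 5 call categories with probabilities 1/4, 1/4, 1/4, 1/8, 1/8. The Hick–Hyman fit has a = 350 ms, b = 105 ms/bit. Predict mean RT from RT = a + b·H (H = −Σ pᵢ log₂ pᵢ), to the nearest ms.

586 ms

Each term −pᵢ log₂ pᵢ: 0.25·2 + 0.25·2 + 0.25·2 + 0.125·3 + 0.125·3; summed, H = 2.250 bits.
Mean RT = a + bH = 350 + 105·2.250 = 586.25 ms.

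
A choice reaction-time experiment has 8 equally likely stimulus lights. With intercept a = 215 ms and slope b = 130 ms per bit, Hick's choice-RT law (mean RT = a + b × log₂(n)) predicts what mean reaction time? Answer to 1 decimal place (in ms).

605.0 ms

log₂(8) = 3 bits, so RT = 215 + 130 × 3 ≈ 605.000 ms.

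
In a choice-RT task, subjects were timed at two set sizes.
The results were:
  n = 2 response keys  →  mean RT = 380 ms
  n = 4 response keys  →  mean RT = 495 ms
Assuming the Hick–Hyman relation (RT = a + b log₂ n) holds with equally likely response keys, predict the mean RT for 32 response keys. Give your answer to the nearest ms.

840 ms

Solve the two-equation system in a and b:
  b = (495 − 380) / (log₂ 4 − log₂ 2) = 115 / (2 − 1) = 115 ms/bit
  a = 380 − 115 × 1 = 265 ms
Then RT(32) = 265 + 115 × log₂ 32 = 265 + 115 × 5 ≈ 840.000 ms.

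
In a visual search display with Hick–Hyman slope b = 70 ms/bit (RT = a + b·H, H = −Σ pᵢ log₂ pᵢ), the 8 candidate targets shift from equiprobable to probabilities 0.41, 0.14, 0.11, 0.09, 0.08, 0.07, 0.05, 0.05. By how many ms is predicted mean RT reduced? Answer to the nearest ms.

Equiprobable entropy H₀ = log₂ 8 = 3.0000 bits.
Skewed entropy H = −Σ pᵢ log₂ pᵢ = 2.5797 bits.
ΔRT = b·(H₀ − H) = 70 × 0.4203 = 29.42 ms.

29 ms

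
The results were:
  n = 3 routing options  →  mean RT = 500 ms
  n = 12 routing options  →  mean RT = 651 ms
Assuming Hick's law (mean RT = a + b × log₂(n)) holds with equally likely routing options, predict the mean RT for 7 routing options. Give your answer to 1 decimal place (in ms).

RT is linear in log₂ n, so two points fix the line:
  b = (651 − 500) / (log₂ 12 − log₂ 3) = 151 / (3.5850 − 1.5850) = 75.500 ms/bit
  a = 500 − 75.500 × 1.5850 = 380.335 ms
Then RT(7) = 380.335 + 75.500 × log₂ 7 = 380.335 + 75.500 × 2.8074 ≈ 592.291 ms.

592.3 ms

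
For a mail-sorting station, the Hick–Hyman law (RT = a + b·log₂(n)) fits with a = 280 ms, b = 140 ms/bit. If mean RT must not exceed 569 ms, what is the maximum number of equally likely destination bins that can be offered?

Information budget: (569 − 280)/140 = 2.0643 bits, so n ≤ 2^2.0643 = 4.182 → at most 4.

4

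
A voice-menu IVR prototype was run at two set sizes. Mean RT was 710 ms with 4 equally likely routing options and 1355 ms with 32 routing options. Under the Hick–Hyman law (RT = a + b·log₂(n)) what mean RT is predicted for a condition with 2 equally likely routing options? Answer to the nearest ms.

RT is linear in log₂ n, so two points fix the line:
  b = (1355 − 710) / (log₂ 32 − log₂ 4) = 645 / (5 − 2) = 215 ms/bit
  a = 710 − 215 × 2 = 280 ms
Then RT(2) = 280 + 215 × log₂ 2 = 280 + 215 × 1 ≈ 495.000 ms.

495 ms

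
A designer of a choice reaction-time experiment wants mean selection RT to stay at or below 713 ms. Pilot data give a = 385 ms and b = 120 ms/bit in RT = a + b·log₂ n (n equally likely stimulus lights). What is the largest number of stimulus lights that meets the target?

6

120·log₂ n ≤ 713 − 385 = 328, giving log₂ n ≤ 2.7333 and n ≤ 6.650. The largest whole number is 6.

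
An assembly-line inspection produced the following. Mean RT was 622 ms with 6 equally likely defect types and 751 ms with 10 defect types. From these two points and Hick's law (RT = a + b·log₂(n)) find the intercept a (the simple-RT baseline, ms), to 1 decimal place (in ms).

169.5 ms

b = (RT₂ − RT₁)/(log₂ n₂ − log₂ n₁) = (751 − 622)/(3.3219 − 2.5850) = 175.042 ms/bit.
Intercept: a = 622 − 175.042·log₂(6) = 169.523 ms.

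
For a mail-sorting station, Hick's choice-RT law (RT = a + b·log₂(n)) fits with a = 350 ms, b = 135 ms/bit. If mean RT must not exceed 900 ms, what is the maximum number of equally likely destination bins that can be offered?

16

Information budget: (900 − 350)/135 = 4.0741 bits, so n ≤ 2^4.0741 = 16.843 → at most 16.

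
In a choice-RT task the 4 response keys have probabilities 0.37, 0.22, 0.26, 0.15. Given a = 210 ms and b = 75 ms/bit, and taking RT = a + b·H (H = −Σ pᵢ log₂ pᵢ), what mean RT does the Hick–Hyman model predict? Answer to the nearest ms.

Entropy contributions −pᵢ log₂ pᵢ: 0.5307, 0.4806, 0.5053, 0.4105; sum H = 1.9271 bits.
RT = a + bH = 210 + 75·1.9271 = 354.54 ms.

355 ms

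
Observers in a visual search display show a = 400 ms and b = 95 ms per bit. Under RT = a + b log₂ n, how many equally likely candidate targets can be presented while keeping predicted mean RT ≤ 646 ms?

6

Set 400 + 95·log₂ n ≤ 646 → log₂ n ≤ (646 − 400)/95 = 2.5895.
So n ≤ 2^2.5895 = 6.019; the largest integer n is 6.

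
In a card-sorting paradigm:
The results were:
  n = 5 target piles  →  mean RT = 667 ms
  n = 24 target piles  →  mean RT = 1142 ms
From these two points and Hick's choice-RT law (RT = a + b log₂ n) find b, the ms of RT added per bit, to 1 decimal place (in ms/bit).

b = (RT₂ − RT₁)/(log₂ n₂ − log₂ n₁) = (1142 − 667)/(4.5850 − 2.3219) = 209.895 ms/bit.

209.9 ms/bit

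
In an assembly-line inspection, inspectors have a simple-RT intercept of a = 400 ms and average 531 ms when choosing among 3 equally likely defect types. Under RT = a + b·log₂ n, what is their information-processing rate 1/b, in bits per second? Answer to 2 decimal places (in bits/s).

12.10 bits/s

b = (531 − 400)/log₂ 3 = 131/1.5850 = 82.652 ms per bit = 0.08265 s/bit; the reciprocal is 12.099 bits/s.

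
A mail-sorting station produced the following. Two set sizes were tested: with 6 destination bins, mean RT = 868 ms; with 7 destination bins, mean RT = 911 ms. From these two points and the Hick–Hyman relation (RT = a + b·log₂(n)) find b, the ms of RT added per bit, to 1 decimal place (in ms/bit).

The slope on a log₂ axis is (911 − 868) / (2.8074 − 2.5850) = 193.352 ms/bit.

193.4 ms/bit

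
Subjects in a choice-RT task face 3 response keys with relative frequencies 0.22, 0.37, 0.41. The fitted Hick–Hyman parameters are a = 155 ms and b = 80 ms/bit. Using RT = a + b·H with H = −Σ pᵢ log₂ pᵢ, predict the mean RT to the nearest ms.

278 ms

H = 0.22·log₂(1/0.22) + 0.37·log₂(1/0.37) + 0.41·log₂(1/0.41) = 1.5387 bits.
RT = 155 + 80 × 1.5387 = 278.09 ms.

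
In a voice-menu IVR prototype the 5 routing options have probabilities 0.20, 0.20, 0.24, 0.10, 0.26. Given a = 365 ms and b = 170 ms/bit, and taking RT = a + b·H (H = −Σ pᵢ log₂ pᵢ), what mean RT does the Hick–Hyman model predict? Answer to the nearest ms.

749 ms

Entropy contributions −pᵢ log₂ pᵢ: 0.4644, 0.4644, 0.4941, 0.3322, 0.5053; sum H = 2.2604 bits.
RT = a + bH = 365 + 170·2.2604 = 749.27 ms.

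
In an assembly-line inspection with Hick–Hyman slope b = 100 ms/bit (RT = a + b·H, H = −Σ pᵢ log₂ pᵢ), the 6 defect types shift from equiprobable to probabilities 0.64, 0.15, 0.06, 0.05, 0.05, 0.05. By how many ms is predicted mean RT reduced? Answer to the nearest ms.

87 ms

The RT saving is b·ΔH. Equiprobable H₀ = log₂(6) = 2.5850 bits; with the given probabilities H = 1.7144 bits.
b·(H₀ − H) = 100 × (2.5850 − 1.7144) = 87.05 ms.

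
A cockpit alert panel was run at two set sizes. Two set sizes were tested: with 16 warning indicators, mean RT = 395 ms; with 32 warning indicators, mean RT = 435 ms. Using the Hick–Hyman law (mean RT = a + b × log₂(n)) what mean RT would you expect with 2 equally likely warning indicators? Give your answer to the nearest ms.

275 ms

RT is linear in log₂ n, so two points fix the line:
  b = (435 − 395) / (log₂ 32 − log₂ 16) = 40 / (5 − 4) = 40 ms/bit
  a = 395 − 40 × 4 = 235 ms
Then RT(2) = 235 + 40 × log₂ 2 = 235 + 40 × 1 ≈ 275.000 ms.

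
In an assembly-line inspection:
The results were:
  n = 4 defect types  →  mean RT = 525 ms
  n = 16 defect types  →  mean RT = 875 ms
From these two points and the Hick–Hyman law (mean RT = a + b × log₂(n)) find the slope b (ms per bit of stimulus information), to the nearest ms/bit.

175 ms/bit

b = (RT₂ − RT₁)/(log₂ n₂ − log₂ n₁) = (875 − 525)/(4 − 2) = 175 ms/bit.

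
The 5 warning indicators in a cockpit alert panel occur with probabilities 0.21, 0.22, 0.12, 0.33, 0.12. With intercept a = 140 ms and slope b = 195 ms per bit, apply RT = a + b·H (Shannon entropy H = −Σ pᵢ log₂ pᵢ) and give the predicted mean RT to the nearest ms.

572 ms

H = 0.21·log₂(1/0.21) + 0.22·log₂(1/0.22) + 0.12·log₂(1/0.12) + 0.33·log₂(1/0.33) + 0.12·log₂(1/0.12) = 2.2154 bits.
RT = 140 + 195 × 2.2154 = 571.99 ms.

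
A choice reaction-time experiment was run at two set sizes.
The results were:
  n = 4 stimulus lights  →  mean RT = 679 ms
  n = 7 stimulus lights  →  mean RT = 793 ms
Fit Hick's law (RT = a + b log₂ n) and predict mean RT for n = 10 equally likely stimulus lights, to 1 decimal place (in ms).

865.7 ms

Solve the two-equation system in a and b:
  b = (793 − 679) / (log₂ 7 − log₂ 4) = 114 / (2.8074 − 2) = 141.202 ms/bit
  a = 679 − 141.202 × 2 = 396.596 ms
Then RT(10) = 396.596 + 141.202 × log₂ 10 = 396.596 + 141.202 × 3.3219 ≈ 865.659 ms.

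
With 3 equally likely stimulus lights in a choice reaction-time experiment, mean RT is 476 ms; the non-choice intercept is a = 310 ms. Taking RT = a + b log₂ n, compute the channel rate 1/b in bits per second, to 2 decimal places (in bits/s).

9.55 bits/s

b = (476 − 310)/log₂ 3 = 166/1.5850 = 104.734 ms per bit = 0.10473 s/bit; the reciprocal is 9.548 bits/s.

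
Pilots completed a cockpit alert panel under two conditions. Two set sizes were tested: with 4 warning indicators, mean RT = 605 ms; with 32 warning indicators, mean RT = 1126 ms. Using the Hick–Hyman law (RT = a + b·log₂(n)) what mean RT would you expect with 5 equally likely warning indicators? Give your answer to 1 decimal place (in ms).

RT is linear in log₂ n, so two points fix the line:
  b = (1126 − 605) / (log₂ 32 − log₂ 4) = 521 / (5 − 2) = 173.667 ms/bit
  a = 605 − 173.667 × 2 = 257.667 ms
Then RT(5) = 257.667 + 173.667 × log₂ 5 = 257.667 + 173.667 × 2.3219 ≈ 660.908 ms.

660.9 ms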